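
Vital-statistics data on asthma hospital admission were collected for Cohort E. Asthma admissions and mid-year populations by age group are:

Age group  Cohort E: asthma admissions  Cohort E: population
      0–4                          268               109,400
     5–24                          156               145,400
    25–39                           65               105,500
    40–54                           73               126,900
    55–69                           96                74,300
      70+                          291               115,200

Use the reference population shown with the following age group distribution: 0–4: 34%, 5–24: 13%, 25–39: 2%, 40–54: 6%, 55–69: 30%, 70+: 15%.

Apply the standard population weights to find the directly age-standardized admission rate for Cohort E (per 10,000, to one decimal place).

Age-specific rates per 10,000 for Cohort E: 24.50, 10.73, 6.16, 5.75, 12.92, 25.26.
Standard weights: 0.34, 0.13, 0.02, 0.06, 0.30, 0.15.
Standardized rate: 0.3400×24.50 + 0.1300×10.73 + 0.0200×6.16 + 0.0600×5.75 + 0.3000×12.92 + 0.1500×25.26 = 17.8575 per 10,000.

17.9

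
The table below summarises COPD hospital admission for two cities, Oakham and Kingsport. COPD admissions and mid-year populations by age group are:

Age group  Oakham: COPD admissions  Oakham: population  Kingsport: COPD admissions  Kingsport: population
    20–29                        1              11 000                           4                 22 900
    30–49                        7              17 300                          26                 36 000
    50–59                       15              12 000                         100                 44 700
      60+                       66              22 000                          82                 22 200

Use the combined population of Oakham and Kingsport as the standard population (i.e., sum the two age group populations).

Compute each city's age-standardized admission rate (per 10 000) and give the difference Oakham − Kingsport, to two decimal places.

-5.66

Age-specific rates per 10 000 for Oakham: 0.91, 4.05, 12.50, 30.00.
For Kingsport: 1.75, 7.22, 22.37, 36.94.
Combined standard total = 188 100; weights = 0.1802, 0.2834, 0.3014, 0.2350.
Oakham: 0.1802×0.91 + 0.2834×4.05 + 0.3014×12.50 + 0.2350×30.00 = 12.1278 per 10 000.
Kingsport: 0.1802×1.75 + 0.2834×7.22 + 0.3014×22.37 + 0.2350×36.94 = 17.7843 per 10 000.
Difference = 12.1278 − 17.7843 = -5.6565.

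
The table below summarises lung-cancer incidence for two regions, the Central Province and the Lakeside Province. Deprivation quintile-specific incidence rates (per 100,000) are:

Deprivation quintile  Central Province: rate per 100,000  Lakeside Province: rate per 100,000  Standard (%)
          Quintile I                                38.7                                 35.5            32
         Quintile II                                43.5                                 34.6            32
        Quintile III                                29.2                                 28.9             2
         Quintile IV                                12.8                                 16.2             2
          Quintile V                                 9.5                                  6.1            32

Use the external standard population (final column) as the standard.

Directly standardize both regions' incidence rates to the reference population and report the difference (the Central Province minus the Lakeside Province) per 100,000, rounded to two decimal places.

4.90

Standard weights: 0.32, 0.32, 0.02, 0.02, 0.32.
The Central Province: 0.3200×38.7 + 0.3200×43.5 + 0.0200×29.2 + 0.0200×12.8 + 0.3200×9.5 = 30.1840 per 100,000.
The Lakeside Province: 0.3200×35.5 + 0.3200×34.6 + 0.0200×28.9 + 0.0200×16.2 + 0.3200×6.1 = 25.2860 per 100,000.
Difference = 30.1840 − 25.2860 = 4.8980.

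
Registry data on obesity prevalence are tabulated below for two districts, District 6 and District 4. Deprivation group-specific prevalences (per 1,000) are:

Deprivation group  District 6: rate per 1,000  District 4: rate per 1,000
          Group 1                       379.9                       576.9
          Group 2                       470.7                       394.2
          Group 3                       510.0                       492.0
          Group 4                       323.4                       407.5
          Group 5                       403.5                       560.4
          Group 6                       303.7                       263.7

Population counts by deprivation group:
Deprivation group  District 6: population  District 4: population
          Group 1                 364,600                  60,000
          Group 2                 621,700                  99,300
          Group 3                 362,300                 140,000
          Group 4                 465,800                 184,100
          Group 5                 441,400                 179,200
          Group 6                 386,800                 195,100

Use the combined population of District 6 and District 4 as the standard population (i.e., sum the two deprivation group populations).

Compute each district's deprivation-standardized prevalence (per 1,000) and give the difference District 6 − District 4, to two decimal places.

Combined standard total = 3,500,300; weights = 0.1213, 0.2060, 0.1435, 0.1857, 0.1773, 0.1662.
District 6: 0.1213×379.9 + 0.2060×470.7 + 0.1435×510.0 + 0.1857×323.4 + 0.1773×403.5 + 0.1662×303.7 = 398.2990 per 1,000.
District 4: 0.1213×576.9 + 0.2060×394.2 + 0.1435×492.0 + 0.1857×407.5 + 0.1773×560.4 + 0.1662×263.7 = 440.6385 per 1,000.
Difference = 398.2990 − 440.6385 = -42.3395.

-42.34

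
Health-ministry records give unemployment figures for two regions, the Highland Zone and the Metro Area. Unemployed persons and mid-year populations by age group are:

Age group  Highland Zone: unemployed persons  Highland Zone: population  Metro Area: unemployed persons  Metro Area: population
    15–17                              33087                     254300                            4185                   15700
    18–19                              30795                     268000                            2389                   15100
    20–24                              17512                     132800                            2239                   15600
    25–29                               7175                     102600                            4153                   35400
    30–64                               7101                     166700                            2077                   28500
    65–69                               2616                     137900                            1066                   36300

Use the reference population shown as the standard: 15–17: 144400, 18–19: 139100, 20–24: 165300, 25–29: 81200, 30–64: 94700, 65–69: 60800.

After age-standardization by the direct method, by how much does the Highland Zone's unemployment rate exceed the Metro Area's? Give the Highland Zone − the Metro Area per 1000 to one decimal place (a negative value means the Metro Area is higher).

-51.1

Age-specific rates per 1000 for the Highland Zone: 130.110, 114.907, 131.867, 69.932, 42.597, 18.970.
For the Metro Area: 266.561, 158.212, 143.526, 117.316, 72.877, 29.366.
Standard total = 685500; weights = 0.2106, 0.2029, 0.2411, 0.1185, 0.1381, 0.0887.
The Highland Zone: 0.2106×130.110 + 0.2029×114.907 + 0.2411×131.867 + 0.1185×69.932 + 0.1381×42.597 + 0.0887×18.970 = 98.3734 per 1000.
The Metro Area: 0.2106×266.561 + 0.2029×158.212 + 0.2411×143.526 + 0.1185×117.316 + 0.1381×72.877 + 0.0887×29.366 = 149.4332 per 1000.
Difference = 98.3734 − 149.4332 = -51.0598.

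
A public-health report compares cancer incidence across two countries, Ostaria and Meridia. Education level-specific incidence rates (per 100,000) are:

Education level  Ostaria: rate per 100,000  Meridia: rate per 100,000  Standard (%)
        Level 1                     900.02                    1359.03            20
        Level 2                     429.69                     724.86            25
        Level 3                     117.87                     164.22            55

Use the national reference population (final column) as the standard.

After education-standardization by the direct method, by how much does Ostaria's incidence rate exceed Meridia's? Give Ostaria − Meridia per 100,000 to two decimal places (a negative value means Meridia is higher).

Standard weights: 0.20, 0.25, 0.55.
Ostaria: 0.2000×900.02 + 0.2500×429.69 + 0.5500×117.87 = 352.2550 per 100,000.
Meridia: 0.2000×1359.03 + 0.2500×724.86 + 0.5500×164.22 = 543.3420 per 100,000.
Difference = 352.2550 − 543.3420 = -191.0870.

-191.09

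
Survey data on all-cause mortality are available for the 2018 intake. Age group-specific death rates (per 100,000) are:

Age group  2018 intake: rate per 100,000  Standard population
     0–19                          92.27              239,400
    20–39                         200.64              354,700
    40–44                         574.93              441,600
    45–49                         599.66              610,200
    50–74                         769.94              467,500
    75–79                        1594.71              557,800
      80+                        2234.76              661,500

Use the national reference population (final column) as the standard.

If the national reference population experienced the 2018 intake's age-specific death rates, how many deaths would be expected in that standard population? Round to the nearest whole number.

Expected deaths = Σ (standard pop × age-specific rate ÷ 100,000)
= 239,400×92.27/100,000 + 354,700×200.64/100,000 + 441,600×574.93/100,000 + 610,200×599.66/100,000 + 467,500×769.94/100,000 + 557,800×1594.71/100,000 + 661,500×2234.76/100,000
= 220.89 + 711.67 + 2538.89 + 3659.13 + 3599.47 + 8895.29 + 14782.94 = 34408.28.

34408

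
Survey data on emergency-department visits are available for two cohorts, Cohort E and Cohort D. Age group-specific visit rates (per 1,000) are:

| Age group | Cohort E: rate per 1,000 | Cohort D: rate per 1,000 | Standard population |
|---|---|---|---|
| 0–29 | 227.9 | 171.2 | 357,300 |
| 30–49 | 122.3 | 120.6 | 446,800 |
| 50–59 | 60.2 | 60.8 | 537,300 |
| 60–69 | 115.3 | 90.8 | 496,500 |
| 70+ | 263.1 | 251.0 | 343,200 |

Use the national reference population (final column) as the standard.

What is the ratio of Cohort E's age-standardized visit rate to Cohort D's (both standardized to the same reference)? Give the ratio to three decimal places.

Standard total = 2,181,100; weights = 0.1638, 0.2049, 0.2463, 0.2276, 0.1574.
Cohort E: 0.1638×227.9 + 0.2049×122.3 + 0.2463×60.2 + 0.2276×115.3 + 0.1574×263.1 = 144.8627 per 1,000.
Cohort D: 0.1638×171.2 + 0.2049×120.6 + 0.2463×60.8 + 0.2276×90.8 + 0.1574×251.0 = 127.8928 per 1,000.
Ratio = 144.8627 ÷ 127.8928 = 1.13269.

1.133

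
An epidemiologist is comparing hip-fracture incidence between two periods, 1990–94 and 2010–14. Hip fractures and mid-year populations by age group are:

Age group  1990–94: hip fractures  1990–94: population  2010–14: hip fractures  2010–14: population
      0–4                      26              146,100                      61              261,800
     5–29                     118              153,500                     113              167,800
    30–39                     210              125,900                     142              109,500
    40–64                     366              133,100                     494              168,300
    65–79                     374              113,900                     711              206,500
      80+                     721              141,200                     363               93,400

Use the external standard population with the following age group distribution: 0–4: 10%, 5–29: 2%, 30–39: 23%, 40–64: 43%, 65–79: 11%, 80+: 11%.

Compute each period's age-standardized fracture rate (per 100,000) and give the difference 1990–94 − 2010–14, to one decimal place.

11.9

Age-specific rates per 100,000 for 1990–94: 17.80, 76.87, 166.80, 274.98, 328.36, 510.62.
For 2010–14: 23.30, 67.34, 129.68, 293.52, 344.31, 388.65.
Standard weights: 0.10, 0.02, 0.23, 0.43, 0.11, 0.11.
1990–94: 0.1000×17.80 + 0.0200×76.87 + 0.2300×166.80 + 0.4300×274.98 + 0.1100×328.36 + 0.1100×510.62 = 252.2107 per 100,000.
2010–14: 0.1000×23.30 + 0.0200×67.34 + 0.2300×129.68 + 0.4300×293.52 + 0.1100×344.31 + 0.1100×388.65 = 240.3441 per 100,000.
Difference = 252.2107 − 240.3441 = 11.8666.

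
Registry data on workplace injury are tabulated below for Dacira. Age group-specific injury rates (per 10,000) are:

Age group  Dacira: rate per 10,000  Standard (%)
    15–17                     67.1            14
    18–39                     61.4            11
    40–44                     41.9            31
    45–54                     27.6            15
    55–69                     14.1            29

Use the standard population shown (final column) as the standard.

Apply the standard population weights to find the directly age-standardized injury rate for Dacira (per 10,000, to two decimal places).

37.37

Standard weights: 0.14, 0.11, 0.31, 0.15, 0.29.
Standardized rate: 0.1400×67.1 + 0.1100×61.4 + 0.3100×41.9 + 0.1500×27.6 + 0.2900×14.1 = 37.3660 per 10,000.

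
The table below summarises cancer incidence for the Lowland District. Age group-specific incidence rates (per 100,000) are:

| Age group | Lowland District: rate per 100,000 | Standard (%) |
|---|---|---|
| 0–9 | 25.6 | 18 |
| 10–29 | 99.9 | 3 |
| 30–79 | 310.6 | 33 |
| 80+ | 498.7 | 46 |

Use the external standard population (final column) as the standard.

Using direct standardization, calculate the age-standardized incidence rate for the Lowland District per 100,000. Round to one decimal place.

Standard weights: 0.18, 0.03, 0.33, 0.46.
Standardized rate: 0.1800×25.6 + 0.0300×99.9 + 0.3300×310.6 + 0.4600×498.7 = 339.5050 per 100,000.

339.5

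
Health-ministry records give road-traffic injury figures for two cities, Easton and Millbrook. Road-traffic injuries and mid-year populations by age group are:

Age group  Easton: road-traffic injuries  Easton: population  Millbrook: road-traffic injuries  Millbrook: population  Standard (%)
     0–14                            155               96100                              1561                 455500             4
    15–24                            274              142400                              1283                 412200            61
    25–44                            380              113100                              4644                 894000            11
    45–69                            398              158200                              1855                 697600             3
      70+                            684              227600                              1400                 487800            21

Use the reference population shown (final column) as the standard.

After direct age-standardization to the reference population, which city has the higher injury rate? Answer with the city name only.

Millbrook

Age-specific rates per 100000 for Easton: 161.29, 192.42, 335.99, 251.58, 300.53.
For Millbrook: 342.70, 311.26, 519.46, 265.91, 287.00.
Standard weights: 0.04, 0.61, 0.11, 0.03, 0.21.
Easton: 0.0400×161.29 + 0.6100×192.42 + 0.1100×335.99 + 0.0300×251.58 + 0.2100×300.53 = 231.4418 per 100000.
Millbrook: 0.0400×342.70 + 0.6100×311.26 + 0.1100×519.46 + 0.0300×265.91 + 0.2100×287.00 = 328.9635 per 100000.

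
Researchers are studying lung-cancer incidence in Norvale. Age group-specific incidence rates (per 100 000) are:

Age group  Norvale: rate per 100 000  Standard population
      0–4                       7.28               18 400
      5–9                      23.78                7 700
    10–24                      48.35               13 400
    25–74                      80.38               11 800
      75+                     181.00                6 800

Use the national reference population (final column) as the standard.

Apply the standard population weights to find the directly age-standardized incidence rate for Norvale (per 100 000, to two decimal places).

54.12

Standard total = 58 100; weights = 0.3167, 0.1325, 0.2306, 0.2031, 0.1170.
Standardized rate: 0.3167×7.28 + 0.1325×23.78 + 0.2306×48.35 + 0.2031×80.38 + 0.1170×181.00 = 54.1176 per 100 000.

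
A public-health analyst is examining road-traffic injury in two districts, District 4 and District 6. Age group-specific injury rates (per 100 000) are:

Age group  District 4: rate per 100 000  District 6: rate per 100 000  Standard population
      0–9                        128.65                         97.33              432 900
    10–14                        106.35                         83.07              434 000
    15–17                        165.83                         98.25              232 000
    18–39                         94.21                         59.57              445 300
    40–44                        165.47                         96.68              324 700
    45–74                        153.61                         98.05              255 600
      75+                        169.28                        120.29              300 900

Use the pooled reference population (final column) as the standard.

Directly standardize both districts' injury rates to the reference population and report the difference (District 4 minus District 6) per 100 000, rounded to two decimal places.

Standard total = 2 425 400; weights = 0.1785, 0.1789, 0.0957, 0.1836, 0.1339, 0.1054, 0.1241.
District 4: 0.1785×128.65 + 0.1789×106.35 + 0.0957×165.83 + 0.1836×94.21 + 0.1339×165.47 + 0.1054×153.61 + 0.1241×169.28 = 134.4933 per 100 000.
District 6: 0.1785×97.33 + 0.1789×83.07 + 0.0957×98.25 + 0.1836×59.57 + 0.1339×96.68 + 0.1054×98.05 + 0.1241×120.29 = 90.7710 per 100 000.
Difference = 134.4933 − 90.7710 = 43.7223.

43.72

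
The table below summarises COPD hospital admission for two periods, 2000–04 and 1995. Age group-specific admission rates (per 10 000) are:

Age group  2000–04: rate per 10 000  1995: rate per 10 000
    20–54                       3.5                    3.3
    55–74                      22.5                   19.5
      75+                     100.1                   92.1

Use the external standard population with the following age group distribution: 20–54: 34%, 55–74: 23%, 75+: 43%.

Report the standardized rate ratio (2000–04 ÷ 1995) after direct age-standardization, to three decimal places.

1.093

Standard weights: 0.34, 0.23, 0.43.
2000–04: 0.3400×3.5 + 0.2300×22.5 + 0.4300×100.1 = 49.4080 per 10 000.
1995: 0.3400×3.3 + 0.2300×19.5 + 0.4300×92.1 = 45.2100 per 10 000.
Ratio = 49.4080 ÷ 45.2100 = 1.09286.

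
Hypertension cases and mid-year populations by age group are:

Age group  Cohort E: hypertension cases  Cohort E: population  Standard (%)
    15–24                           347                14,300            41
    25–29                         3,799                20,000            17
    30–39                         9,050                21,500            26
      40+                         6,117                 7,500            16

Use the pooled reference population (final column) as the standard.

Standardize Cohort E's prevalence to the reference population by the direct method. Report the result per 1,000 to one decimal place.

282.2

Age-specific rates per 1,000 for Cohort E: 24.266, 189.950, 420.930, 815.600.
Standard weights: 0.41, 0.17, 0.26, 0.16.
Standardized rate: 0.4100×24.266 + 0.1700×189.950 + 0.2600×420.930 + 0.1600×815.600 = 282.1783 per 1,000.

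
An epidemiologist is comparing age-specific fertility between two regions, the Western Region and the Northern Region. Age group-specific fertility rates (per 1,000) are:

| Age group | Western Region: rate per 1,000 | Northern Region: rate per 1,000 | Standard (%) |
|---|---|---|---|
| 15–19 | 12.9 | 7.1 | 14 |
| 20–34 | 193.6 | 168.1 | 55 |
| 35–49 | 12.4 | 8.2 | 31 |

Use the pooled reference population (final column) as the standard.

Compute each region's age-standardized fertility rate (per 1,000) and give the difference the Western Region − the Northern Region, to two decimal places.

Standard weights: 0.14, 0.55, 0.31.
The Western Region: 0.1400×12.9 + 0.5500×193.6 + 0.3100×12.4 = 112.1300 per 1,000.
The Northern Region: 0.1400×7.1 + 0.5500×168.1 + 0.3100×8.2 = 95.9910 per 1,000.
Difference = 112.1300 − 95.9910 = 16.1390.

16.14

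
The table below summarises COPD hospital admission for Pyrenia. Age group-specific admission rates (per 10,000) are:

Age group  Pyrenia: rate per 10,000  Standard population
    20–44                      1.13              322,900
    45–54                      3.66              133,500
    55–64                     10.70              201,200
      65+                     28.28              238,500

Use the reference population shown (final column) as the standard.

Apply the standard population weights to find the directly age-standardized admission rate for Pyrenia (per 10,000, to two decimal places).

Standard total = 896,100; weights = 0.3603, 0.1490, 0.2245, 0.2662.
Standardized rate: 0.3603×1.13 + 0.1490×3.66 + 0.2245×10.70 + 0.2662×28.28 = 10.8817 per 10,000.

10.88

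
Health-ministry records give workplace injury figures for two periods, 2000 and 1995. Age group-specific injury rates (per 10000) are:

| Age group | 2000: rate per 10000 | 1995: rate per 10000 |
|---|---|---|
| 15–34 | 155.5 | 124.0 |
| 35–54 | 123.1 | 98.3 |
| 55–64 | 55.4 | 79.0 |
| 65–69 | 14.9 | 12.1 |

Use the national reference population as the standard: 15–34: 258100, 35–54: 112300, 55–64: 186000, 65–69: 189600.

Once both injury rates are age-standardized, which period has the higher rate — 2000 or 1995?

2000

Standard total = 746000; weights = 0.3460, 0.1505, 0.2493, 0.2542.
2000: 0.3460×155.5 + 0.1505×123.1 + 0.2493×55.4 + 0.2542×14.9 = 89.9305 per 10000.
1995: 0.3460×124.0 + 0.1505×98.3 + 0.2493×79.0 + 0.2542×12.1 = 80.4714 per 10000.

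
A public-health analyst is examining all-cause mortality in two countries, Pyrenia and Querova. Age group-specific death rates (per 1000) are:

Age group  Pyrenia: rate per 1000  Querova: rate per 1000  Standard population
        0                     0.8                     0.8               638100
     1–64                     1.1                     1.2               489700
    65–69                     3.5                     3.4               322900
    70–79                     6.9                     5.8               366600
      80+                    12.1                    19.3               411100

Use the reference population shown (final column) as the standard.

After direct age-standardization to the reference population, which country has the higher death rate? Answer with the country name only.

Standard total = 2228400; weights = 0.2863, 0.2198, 0.1449, 0.1645, 0.1845.
Pyrenia: 0.2863×0.8 + 0.2198×1.1 + 0.1449×3.5 + 0.1645×6.9 + 0.1845×12.1 = 4.3453 per 1000.
Querova: 0.2863×0.8 + 0.2198×1.2 + 0.1449×3.4 + 0.1645×5.8 + 0.1845×19.3 = 5.5001 per 1000.

Querova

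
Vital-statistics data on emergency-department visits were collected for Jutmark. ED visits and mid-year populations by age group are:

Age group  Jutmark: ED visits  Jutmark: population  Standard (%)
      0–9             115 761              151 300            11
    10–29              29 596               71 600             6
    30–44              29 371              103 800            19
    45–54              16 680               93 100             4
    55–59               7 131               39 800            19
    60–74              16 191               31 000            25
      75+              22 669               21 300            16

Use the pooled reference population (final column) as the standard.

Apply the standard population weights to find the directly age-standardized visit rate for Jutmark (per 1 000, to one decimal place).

504.8

Age-specific rates per 1 000 for Jutmark: 765.109, 413.352, 282.958, 179.162, 179.171, 522.290, 1064.272.
Standard weights: 0.11, 0.06, 0.19, 0.04, 0.19, 0.25, 0.16.
Standardized rate: 0.1100×765.109 + 0.0600×413.352 + 0.1900×282.958 + 0.0400×179.162 + 0.1900×179.171 + 0.2500×522.290 + 0.1600×1064.272 = 504.7902 per 1 000.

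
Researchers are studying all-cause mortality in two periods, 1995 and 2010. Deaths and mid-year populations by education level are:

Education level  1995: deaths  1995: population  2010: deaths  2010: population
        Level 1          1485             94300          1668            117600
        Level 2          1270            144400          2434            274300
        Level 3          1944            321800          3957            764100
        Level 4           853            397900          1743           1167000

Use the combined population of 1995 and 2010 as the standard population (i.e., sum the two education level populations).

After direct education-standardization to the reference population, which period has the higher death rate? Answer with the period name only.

1995

Education-specific rates per 1000 for 1995: 15.748, 8.795, 6.041, 2.144.
For 2010: 14.184, 8.873, 5.179, 1.494.
Combined standard total = 3281400; weights = 0.0646, 0.1276, 0.3309, 0.4769.
1995: 0.0646×15.748 + 0.1276×8.795 + 0.3309×6.041 + 0.4769×2.144 = 5.1606 per 1000.
2010: 0.0646×14.184 + 0.1276×8.873 + 0.3309×5.179 + 0.4769×1.494 = 4.4742 per 1000.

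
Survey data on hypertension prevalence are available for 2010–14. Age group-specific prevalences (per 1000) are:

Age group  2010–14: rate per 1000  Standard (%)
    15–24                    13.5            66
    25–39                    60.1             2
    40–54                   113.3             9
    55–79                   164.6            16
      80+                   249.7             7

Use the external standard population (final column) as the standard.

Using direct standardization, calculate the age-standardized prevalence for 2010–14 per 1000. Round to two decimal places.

64.12

Standard weights: 0.66, 0.02, 0.09, 0.16, 0.07.
Standardized rate: 0.6600×13.5 + 0.0200×60.1 + 0.0900×113.3 + 0.1600×164.6 + 0.0700×249.7 = 64.1240 per 1000.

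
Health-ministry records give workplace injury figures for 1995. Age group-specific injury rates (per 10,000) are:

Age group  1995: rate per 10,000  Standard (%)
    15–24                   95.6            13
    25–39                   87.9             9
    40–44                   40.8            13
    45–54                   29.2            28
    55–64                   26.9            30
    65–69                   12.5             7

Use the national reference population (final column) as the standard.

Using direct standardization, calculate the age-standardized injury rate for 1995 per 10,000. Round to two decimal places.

42.76

Standard weights: 0.13, 0.09, 0.13, 0.28, 0.30, 0.07.
Standardized rate: 0.1300×95.6 + 0.0900×87.9 + 0.1300×40.8 + 0.2800×29.2 + 0.3000×26.9 + 0.0700×12.5 = 42.7640 per 10,000.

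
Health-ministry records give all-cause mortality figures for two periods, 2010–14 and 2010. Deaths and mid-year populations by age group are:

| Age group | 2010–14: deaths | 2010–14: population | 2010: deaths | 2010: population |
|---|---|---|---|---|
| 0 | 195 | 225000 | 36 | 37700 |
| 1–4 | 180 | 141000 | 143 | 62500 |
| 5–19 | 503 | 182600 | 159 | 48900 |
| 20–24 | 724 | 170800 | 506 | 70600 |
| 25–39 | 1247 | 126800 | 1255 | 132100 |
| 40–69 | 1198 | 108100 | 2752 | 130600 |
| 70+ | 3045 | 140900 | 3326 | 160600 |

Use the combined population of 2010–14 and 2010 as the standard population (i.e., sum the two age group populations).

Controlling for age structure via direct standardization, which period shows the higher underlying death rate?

2010

Age-specific rates per 1000 for 2010–14: 0.867, 1.277, 2.755, 4.239, 9.834, 11.082, 21.611.
For 2010: 0.955, 2.288, 3.252, 7.167, 9.500, 21.072, 20.710.
Combined standard total = 1738200; weights = 0.1511, 0.1171, 0.1332, 0.1389, 0.1489, 0.1373, 0.1735.
2010–14: 0.1511×0.867 + 0.1171×1.277 + 0.1332×2.755 + 0.1389×4.239 + 0.1489×9.834 + 0.1373×11.082 + 0.1735×21.611 = 7.9713 per 1000.
2010: 0.1511×0.955 + 0.1171×2.288 + 0.1332×3.252 + 0.1389×7.167 + 0.1489×9.500 + 0.1373×21.072 + 0.1735×20.710 = 9.7416 per 1000.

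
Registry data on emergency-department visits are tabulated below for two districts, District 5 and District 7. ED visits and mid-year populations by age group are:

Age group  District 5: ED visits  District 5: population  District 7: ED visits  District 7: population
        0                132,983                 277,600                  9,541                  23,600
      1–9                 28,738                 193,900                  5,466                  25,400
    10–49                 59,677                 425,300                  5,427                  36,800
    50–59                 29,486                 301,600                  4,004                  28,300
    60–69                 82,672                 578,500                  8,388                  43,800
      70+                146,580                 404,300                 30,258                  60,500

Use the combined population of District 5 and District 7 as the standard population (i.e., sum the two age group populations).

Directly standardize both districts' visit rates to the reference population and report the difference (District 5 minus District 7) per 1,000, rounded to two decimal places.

-43.38

Age-specific rates per 1,000 for District 5: 479.045, 148.210, 140.317, 97.765, 142.908, 362.553.
For District 7: 404.280, 215.197, 147.473, 141.484, 191.507, 500.132.
Combined standard total = 2,399,600; weights = 0.1255, 0.0914, 0.1926, 0.1375, 0.2593, 0.1937.
District 5: 0.1255×479.045 + 0.0914×148.210 + 0.1926×140.317 + 0.1375×97.765 + 0.2593×142.908 + 0.1937×362.553 = 221.4245 per 1,000.
District 7: 0.1255×404.280 + 0.0914×215.197 + 0.1926×147.473 + 0.1375×141.484 + 0.2593×191.507 + 0.1937×500.132 = 264.8027 per 1,000.
Difference = 221.4245 − 264.8027 = -43.3782.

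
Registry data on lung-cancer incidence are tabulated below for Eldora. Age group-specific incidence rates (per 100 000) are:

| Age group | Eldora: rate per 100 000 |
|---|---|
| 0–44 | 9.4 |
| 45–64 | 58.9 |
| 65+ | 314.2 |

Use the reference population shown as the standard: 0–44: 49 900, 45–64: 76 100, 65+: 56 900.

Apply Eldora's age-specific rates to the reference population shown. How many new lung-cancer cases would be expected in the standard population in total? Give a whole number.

228

Expected new lung-cancer cases = Σ (standard pop × age-specific rate ÷ 100 000)
= 49 900×9.4/100 000 + 76 100×58.9/100 000 + 56 900×314.2/100 000
= 4.69 + 44.82 + 178.78 = 228.29.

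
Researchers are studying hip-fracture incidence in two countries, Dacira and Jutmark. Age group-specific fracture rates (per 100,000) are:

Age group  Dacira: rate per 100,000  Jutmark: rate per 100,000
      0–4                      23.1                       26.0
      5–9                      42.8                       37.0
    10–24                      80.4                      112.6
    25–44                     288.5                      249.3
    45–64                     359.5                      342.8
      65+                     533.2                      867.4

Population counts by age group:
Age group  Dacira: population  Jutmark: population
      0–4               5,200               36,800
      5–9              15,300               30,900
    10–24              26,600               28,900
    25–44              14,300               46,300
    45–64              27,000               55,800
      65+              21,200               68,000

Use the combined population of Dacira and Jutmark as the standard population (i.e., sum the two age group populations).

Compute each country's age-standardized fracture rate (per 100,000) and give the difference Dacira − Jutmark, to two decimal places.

-73.59

Combined standard total = 376,300; weights = 0.1116, 0.1228, 0.1475, 0.1610, 0.2200, 0.2370.
Dacira: 0.1116×23.1 + 0.1228×42.8 + 0.1475×80.4 + 0.1610×288.5 + 0.2200×359.5 + 0.2370×533.2 = 271.6474 per 100,000.
Jutmark: 0.1116×26.0 + 0.1228×37.0 + 0.1475×112.6 + 0.1610×249.3 + 0.2200×342.8 + 0.2370×867.4 = 345.2410 per 100,000.
Difference = 271.6474 − 345.2410 = -73.5937.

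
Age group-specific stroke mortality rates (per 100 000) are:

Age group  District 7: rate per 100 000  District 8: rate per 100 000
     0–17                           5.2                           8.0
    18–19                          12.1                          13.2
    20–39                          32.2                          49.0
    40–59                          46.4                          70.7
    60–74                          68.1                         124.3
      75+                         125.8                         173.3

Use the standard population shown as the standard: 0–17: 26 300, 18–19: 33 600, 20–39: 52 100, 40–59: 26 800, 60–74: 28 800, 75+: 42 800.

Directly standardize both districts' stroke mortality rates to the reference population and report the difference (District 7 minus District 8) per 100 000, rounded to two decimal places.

Standard total = 210 400; weights = 0.1250, 0.1597, 0.2476, 0.1274, 0.1369, 0.2034.
District 7: 0.1250×5.2 + 0.1597×12.1 + 0.2476×32.2 + 0.1274×46.4 + 0.1369×68.1 + 0.2034×125.8 = 51.3782 per 100 000.
District 8: 0.1250×8.0 + 0.1597×13.2 + 0.2476×49.0 + 0.1274×70.7 + 0.1369×124.3 + 0.2034×173.3 = 76.5145 per 100 000.
Difference = 51.3782 − 76.5145 = -25.1363.

-25.14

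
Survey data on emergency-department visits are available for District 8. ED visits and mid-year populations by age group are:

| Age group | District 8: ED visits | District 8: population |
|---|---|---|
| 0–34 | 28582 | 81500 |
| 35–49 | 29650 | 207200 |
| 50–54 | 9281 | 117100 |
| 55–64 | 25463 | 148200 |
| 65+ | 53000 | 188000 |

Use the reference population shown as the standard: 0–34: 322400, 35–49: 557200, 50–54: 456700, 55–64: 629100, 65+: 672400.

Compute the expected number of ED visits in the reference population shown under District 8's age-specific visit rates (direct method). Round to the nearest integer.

Age-specific rates per 1000 for District 8: 350.699, 143.098, 79.257, 171.815, 281.915.
Expected ED visits = Σ (standard pop × age-specific rate ÷ 1000)
= 322400×350.699/1000 + 557200×143.098/1000 + 456700×79.257/1000 + 629100×171.815/1000 + 672400×281.915/1000
= 113065.48 + 79734.46 + 36196.69 + 108088.89 + 189559.57 = 526645.10.

526645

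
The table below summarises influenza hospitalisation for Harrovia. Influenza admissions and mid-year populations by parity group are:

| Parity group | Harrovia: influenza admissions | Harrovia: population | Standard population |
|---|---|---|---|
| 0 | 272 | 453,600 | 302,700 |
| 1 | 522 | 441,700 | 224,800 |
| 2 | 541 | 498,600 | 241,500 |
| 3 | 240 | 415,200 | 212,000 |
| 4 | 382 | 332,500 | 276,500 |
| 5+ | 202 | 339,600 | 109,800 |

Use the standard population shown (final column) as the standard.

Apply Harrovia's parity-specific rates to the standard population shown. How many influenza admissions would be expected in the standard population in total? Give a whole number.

Parity-specific rates per 100,000 for Harrovia: 59.96, 118.18, 108.50, 57.80, 114.89, 59.48.
Expected influenza admissions = Σ (standard pop × parity-specific rate ÷ 100,000)
= 302,700×59.96/100,000 + 224,800×118.18/100,000 + 241,500×108.50/100,000 + 212,000×57.80/100,000 + 276,500×114.89/100,000 + 109,800×59.48/100,000
= 181.51 + 265.67 + 262.04 + 122.54 + 317.66 + 65.31 = 1214.74.

1215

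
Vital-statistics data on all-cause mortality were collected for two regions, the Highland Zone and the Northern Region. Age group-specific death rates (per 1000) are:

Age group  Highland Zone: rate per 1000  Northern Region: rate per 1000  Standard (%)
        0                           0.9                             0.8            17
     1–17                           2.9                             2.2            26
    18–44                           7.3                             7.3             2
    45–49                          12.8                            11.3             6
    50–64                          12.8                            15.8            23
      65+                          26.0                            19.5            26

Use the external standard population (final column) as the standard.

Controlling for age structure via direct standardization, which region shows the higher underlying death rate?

Highland Zone

Standard weights: 0.17, 0.26, 0.02, 0.06, 0.23, 0.26.
The Highland Zone: 0.1700×0.9 + 0.2600×2.9 + 0.0200×7.3 + 0.0600×12.8 + 0.2300×12.8 + 0.2600×26.0 = 11.5250 per 1000.
The Northern Region: 0.1700×0.8 + 0.2600×2.2 + 0.0200×7.3 + 0.0600×11.3 + 0.2300×15.8 + 0.2600×19.5 = 10.2360 per 1000.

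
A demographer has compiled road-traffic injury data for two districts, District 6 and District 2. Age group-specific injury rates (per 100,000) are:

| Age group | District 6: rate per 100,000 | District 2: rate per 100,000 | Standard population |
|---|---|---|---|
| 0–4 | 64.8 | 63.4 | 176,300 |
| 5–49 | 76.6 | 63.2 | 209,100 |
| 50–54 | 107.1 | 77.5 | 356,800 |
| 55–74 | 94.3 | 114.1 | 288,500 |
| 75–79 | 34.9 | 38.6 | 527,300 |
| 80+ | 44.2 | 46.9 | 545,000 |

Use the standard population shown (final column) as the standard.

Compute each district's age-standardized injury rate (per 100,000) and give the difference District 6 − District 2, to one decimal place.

2.1

Standard total = 2,103,000; weights = 0.0838, 0.0994, 0.1697, 0.1372, 0.2507, 0.2592.
District 6: 0.0838×64.8 + 0.0994×76.6 + 0.1697×107.1 + 0.1372×94.3 + 0.2507×34.9 + 0.2592×44.2 = 64.3613 per 100,000.
District 2: 0.0838×63.4 + 0.0994×63.2 + 0.1697×77.5 + 0.1372×114.1 + 0.2507×38.6 + 0.2592×46.9 = 62.2333 per 100,000.
Difference = 64.3613 − 62.2333 = 2.1280.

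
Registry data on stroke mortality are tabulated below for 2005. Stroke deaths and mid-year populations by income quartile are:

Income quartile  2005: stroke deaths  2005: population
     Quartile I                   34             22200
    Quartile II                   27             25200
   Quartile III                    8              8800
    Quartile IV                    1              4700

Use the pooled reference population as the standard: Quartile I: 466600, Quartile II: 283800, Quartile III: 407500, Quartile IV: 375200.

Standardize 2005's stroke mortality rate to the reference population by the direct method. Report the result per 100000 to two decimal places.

95.82

Income-specific rates per 100000 for 2005: 153.15, 107.14, 90.91, 21.28.
Standard total = 1533100; weights = 0.3044, 0.1851, 0.2658, 0.2447.
Standardized rate: 0.3044×153.15 + 0.1851×107.14 + 0.2658×90.91 + 0.2447×21.28 = 95.8169 per 100000.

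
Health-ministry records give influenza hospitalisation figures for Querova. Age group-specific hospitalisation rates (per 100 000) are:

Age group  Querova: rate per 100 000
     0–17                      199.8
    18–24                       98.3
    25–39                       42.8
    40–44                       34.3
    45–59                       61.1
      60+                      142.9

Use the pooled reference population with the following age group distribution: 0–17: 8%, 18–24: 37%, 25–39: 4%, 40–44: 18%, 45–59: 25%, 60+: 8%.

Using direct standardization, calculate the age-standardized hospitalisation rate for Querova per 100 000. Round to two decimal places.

86.95

Standard weights: 0.08, 0.37, 0.04, 0.18, 0.25, 0.08.
Standardized rate: 0.0800×199.8 + 0.3700×98.3 + 0.0400×42.8 + 0.1800×34.3 + 0.2500×61.1 + 0.0800×142.9 = 86.9480 per 100 000.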